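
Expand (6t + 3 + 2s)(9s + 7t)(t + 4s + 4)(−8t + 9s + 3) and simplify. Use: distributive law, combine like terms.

−1510st^3 − 196s^2t^2 − 655st^2 + 2034s^3t + 2877s^2t + 1041st − 336t^4 − 1386t^3 − 105t^2 + 1836s^3 + 1512s^2 + 324s + 252t + 648s^4

(6t + 3 + 2s)(9s + 7t)(t + 4s + 4)(−8t + 9s + 3)
= (54st + 42t^2 + 27s + 21t + 18s^2 + 14st)(t + 4s + 4)(−8t + 9s + 3)    [distributive law]
= (68st + 42t^2 + 27s + 21t + 18s^2)(t + 4s + 4)(−8t + 9s + 3)    [combine like terms]
= (68st^2 + 272s^2t + 272st + 42t^3 + 168st^2 + 168t^2 + 27st + 108s^2 + 108s + 21t^2 + 84st + 84t + 18s^2t + 72s^3 + 72s^2)(−8t + 9s + 3)    [distributive law]
= (236st^2 + 290s^2t + 383st + 42t^3 + 189t^2 + 180s^2 + 108s + 84t + 72s^3)(−8t + 9s + 3)    [combine like terms]
= −1888st^3 + 2124s^2t^2 + 708st^2 − 2320s^2t^2 + 2610s^3t + 870s^2t − 3064st^2 + 3447s^2t + 1149st − 336t^4 + 378st^3 + 126t^3 − 1512t^3 + 1701st^2 + 567t^2 − 1440s^2t + 1620s^3 + 540s^2 − 864st + 972s^2 + 324s − 672t^2 + 756st + 252t − 576s^3t + 648s^4 + 216s^3    [distributive law]
= −1510st^3 − 196s^2t^2 − 655st^2 + 2034s^3t + 2877s^2t + 1041st − 336t^4 − 1386t^3 − 105t^2 + 1836s^3 + 1512s^2 + 324s + 252t + 648s^4    [combine like terms]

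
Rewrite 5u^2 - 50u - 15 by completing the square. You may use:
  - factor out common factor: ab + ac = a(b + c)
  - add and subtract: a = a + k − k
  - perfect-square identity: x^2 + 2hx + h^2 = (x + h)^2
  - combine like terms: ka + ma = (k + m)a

5u^2 - 50u - 15
= 5(u^2 - 10u) - 15    [factor out 5 from the u-terms]
= 5(u^2 - 10u + 25 - 25) - 15    [add and subtract 25 inside the bracket]
= 5(u - 5)^2 - 125 - 15    [perfect-square identity]
= 5(u - 5)^2 - 140    [combine constants]

5(u - 5)^2 - 140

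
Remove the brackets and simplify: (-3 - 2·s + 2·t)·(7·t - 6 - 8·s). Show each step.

-33·t + 18 + 36·s - 30·s·t + 16·s^2 + 14·t^2

(-3 - 2·s + 2·t)·(7·t - 6 - 8·s)
= -21·t + 18 + 24·s - 14·s·t + 12·s + 16·s^2 + 14·t^2 - 12·t - 16·s·t    [distributive law]
= -33·t + 18 + 36·s - 30·s·t + 16·s^2 + 14·t^2    [combine like terms]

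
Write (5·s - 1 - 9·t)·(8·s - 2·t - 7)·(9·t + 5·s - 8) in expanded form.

(5·s - 1 - 9·t)·(8·s - 2·t - 7)·(9·t + 5·s - 8)
= (40·s^2 - 10·s·t - 35·s - 8·s + 2·t + 7 - 72·s·t + 18·t^2 + 63·t)·(9·t + 5·s - 8)    [distributive law]
= (40·s^2 - 82·s·t - 43·s + 65·t + 7 + 18·t^2)·(9·t + 5·s - 8)    [combine like terms]
= 360·s^2·t + 200·s^3 - 320·s^2 - 738·s·t^2 - 410·s^2·t + 656·s·t - 387·s·t - 215·s^2 + 344·s + 585·t^2 + 325·s·t - 520·t + 63·t + 35·s - 56 + 162·t^3 + 90·s·t^2 - 144·t^2    [distributive law]
= -50·s^2·t + 200·s^3 - 535·s^2 - 648·s·t^2 + 594·s·t + 379·s + 441·t^2 - 457·t - 56 + 162·t^3    [combine like terms]

-50·s^2·t + 200·s^3 - 535·s^2 - 648·s·t^2 + 594·s·t + 379·s + 441·t^2 - 457·t - 56 + 162·t^3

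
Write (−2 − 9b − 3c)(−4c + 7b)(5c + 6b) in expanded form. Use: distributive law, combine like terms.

(−2 − 9b − 3c)(−4c + 7b)(5c + 6b)
= (8c − 14b + 36bc − 63b^2 + 12c^2 − 21bc)(5c + 6b)    [distributive law]
= (8c − 14b + 15bc − 63b^2 + 12c^2)(5c + 6b)    [combine like terms]
= 40c^2 + 48bc − 70bc − 84b^2 + 75bc^2 + 90b^2c − 315b^2c − 378b^3 + 60c^3 + 72bc^2    [distributive law]
= 40c^2 − 22bc − 84b^2 + 147bc^2 − 225b^2c − 378b^3 + 60c^3    [combine like terms]

40c^2 − 22bc − 84b^2 + 147bc^2 − 225b^2c − 378b^3 + 60c^3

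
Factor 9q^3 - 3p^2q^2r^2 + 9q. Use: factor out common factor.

9q^3 - 3p^2q^2r^2 + 9q
= 3(3q^3 - p^2q^2r^2 + 3q)    [factor out 3]
= 3q(3q^2 - p^2qr^2 + 3)    [factor out q]

3q(3q^2 - p^2qr^2 + 3)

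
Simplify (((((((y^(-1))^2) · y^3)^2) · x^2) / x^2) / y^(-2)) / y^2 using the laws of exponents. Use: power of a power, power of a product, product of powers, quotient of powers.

(((((((y^(-1))^2) · y^3)^2) · x^2) / x^2) / y^(-2)) / y^2
= (((((((y^(-1))^2)^2) · ((y^3)^2)) · x^2) / x^2) / y^(-2)) / y^2    [power of a product]
= ((((((y^(-1))^4) · ((y^3)^2)) · x^2) / x^2) / y^(-2)) / y^2    [power of a power]
= ((((y^(-4) · ((y^3)^2)) · x^2) / x^2) / y^(-2)) / y^2    [power of a power]
= ((((y^(-4) · y^6) · x^2) / x^2) / y^(-2)) / y^2    [power of a power]
= (((y^2 · x^2) / x^2) / y^(-2)) / y^2    [product of powers]
= y^2    [quotient of powers; product of powers]

y^2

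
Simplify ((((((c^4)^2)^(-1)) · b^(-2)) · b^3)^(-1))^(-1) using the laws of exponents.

((((((c^4)^2)^(-1)) · b^(-2)) · b^3)^(-1))^(-1)
= (((((c^4)^2)^(-1)) · b^(-2)) · b^3)^1    [power of a power]
= (((((c^4)^2)^(-1)) · b^(-2))^1) · ((b^3)^1)    [power of a product]
= (((((c^4)^2)^(-1))^1) · ((b^(-2))^1)) · ((b^3)^1)    [power of a product]
= ((((c^4)^2)^(-1)) · ((b^(-2))^1)) · ((b^3)^1)    [power of a power]
= (((c^4)^(-2)) · ((b^(-2))^1)) · ((b^3)^1)    [power of a power]
= (c^(-8) · ((b^(-2))^1)) · ((b^3)^1)    [power of a power]
= (c^(-8) · b^(-2)) · ((b^3)^1)    [power of a power]
= (c^(-8) · b^(-2)) · b^3    [power of a power]
= bc^(-8)    [product of powers]

bc^(-8)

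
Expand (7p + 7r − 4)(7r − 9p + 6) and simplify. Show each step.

(7p + 7r − 4)(7r − 9p + 6)
= 49pr − 63p^2 + 42p + 49r^2 − 63pr + 42r − 28r + 36p − 24    [distributive law]
= −14pr − 63p^2 + 78p + 49r^2 + 14r − 24    [combine like terms]

−14pr − 63p^2 + 78p + 49r^2 + 14r − 24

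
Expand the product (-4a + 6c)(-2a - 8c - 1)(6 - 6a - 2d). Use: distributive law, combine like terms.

24a^2 - 48a^3 - 16a^2d + 156ac - 120a^2c - 40acd + 24a - 8ad - 288c^2 + 288ac^2 + 96c^2d - 36c + 12cd

(-4a + 6c)(-2a - 8c - 1)(6 - 6a - 2d)
= (8a^2 + 32ac + 4a - 12ac - 48c^2 - 6c)(6 - 6a - 2d)    [distributive law]
= (8a^2 + 20ac + 4a - 48c^2 - 6c)(6 - 6a - 2d)    [combine like terms]
= 48a^2 - 48a^3 - 16a^2d + 120ac - 120a^2c - 40acd + 24a - 24a^2 - 8ad - 288c^2 + 288ac^2 + 96c^2d - 36c + 36ac + 12cd    [distributive law]
= 24a^2 - 48a^3 - 16a^2d + 156ac - 120a^2c - 40acd + 24a - 8ad - 288c^2 + 288ac^2 + 96c^2d - 36c + 12cd    [combine like terms]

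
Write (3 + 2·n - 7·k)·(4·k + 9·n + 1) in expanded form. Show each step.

(3 + 2·n - 7·k)·(4·k + 9·n + 1)
= 12·k + 27·n + 3 + 8·k·n + 18·n^2 + 2·n - 28·k^2 - 63·k·n - 7·k    [distributive law]
= 5·k + 29·n + 3 - 55·k·n + 18·n^2 - 28·k^2    [combine like terms]

5·k + 29·n + 3 - 55·k·n + 18·n^2 - 28·k^2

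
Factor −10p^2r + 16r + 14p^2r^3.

−10p^2r + 16r + 14p^2r^3
= 2(−5p^2r + 8r + 7p^2r^3)    [factor out 2]
= 2r(−5p^2 + 8 + 7p^2r^2)    [factor out r]

2r(−5p^2 + 8 + 7p^2r^2)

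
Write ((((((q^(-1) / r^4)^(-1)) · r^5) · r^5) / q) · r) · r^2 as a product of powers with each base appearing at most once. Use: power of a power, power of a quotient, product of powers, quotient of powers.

r^17

((((((q^(-1) / r^4)^(-1)) · r^5) · r^5) / q) · r) · r^2
= (((((((q^(-1))^(-1)) / ((r^4)^(-1))) · r^5) · r^5) / q) · r) · r^2    [power of a quotient]
= (((((q / ((r^4)^(-1))) · r^5) · r^5) / q) · r) · r^2    [power of a power]
= (((((q / r^(-4)) · r^5) · r^5) / q) · r) · r^2    [power of a power]
= r^17    [quotient of powers; product of powers]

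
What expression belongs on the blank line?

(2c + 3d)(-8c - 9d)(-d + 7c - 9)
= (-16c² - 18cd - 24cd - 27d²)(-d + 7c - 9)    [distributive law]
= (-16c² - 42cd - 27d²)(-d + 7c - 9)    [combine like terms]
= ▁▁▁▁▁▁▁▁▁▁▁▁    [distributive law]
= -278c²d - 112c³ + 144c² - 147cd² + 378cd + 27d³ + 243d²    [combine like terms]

By distributive law:

16c²d - 112c³ + 144c² + 42cd² - 294c²d + 378cd + 27d³ - 189cd² + 243d²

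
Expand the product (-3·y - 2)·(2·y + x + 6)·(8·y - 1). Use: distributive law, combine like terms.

-48·y^3 - 170·y^2 - 24·x·y^2 - 13·x·y - 74·y + 2·x + 12

(-3·y - 2)·(2·y + x + 6)·(8·y - 1)
= (-6·y^2 - 3·x·y - 18·y - 4·y - 2·x - 12)·(8·y - 1)    [distributive law]
= (-6·y^2 - 3·x·y - 22·y - 2·x - 12)·(8·y - 1)    [combine like terms]
= -48·y^3 + 6·y^2 - 24·x·y^2 + 3·x·y - 176·y^2 + 22·y - 16·x·y + 2·x - 96·y + 12    [distributive law]
= -48·y^3 - 170·y^2 - 24·x·y^2 - 13·x·y - 74·y + 2·x + 12    [combine like terms]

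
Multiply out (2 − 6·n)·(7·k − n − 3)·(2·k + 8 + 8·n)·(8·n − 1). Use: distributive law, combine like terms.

(2 − 6·n)·(7·k − n − 3)·(2·k + 8 + 8·n)·(8·n − 1)
= (14·k − 2·n − 6 − 42·k·n + 6·n^2 + 18·n)·(2·k + 8 + 8·n)·(8·n − 1)    [distributive law]
= (14·k + 16·n − 6 − 42·k·n + 6·n^2)·(2·k + 8 + 8·n)·(8·n − 1)    [combine like terms]
= (28·k^2 + 112·k + 112·k·n + 32·k·n + 128·n + 128·n^2 − 12·k − 48 − 48·n − 84·k^2·n − 336·k·n − 336·k·n^2 + 12·k·n^2 + 48·n^2 + 48·n^3)·(8·n − 1)    [distributive law]
= (28·k^2 + 100·k − 192·k·n + 80·n + 176·n^2 − 48 − 84·k^2·n − 324·k·n^2 + 48·n^3)·(8·n − 1)    [combine like terms]
= 224·k^2·n − 28·k^2 + 800·k·n − 100·k − 1536·k·n^2 + 192·k·n + 640·n^2 − 80·n + 1408·n^3 − 176·n^2 − 384·n + 48 − 672·k^2·n^2 + 84·k^2·n − 2592·k·n^3 + 324·k·n^2 + 384·n^4 − 48·n^3    [distributive law]
= 308·k^2·n − 28·k^2 + 992·k·n − 100·k − 1212·k·n^2 + 464·n^2 − 464·n + 1360·n^3 + 48 − 672·k^2·n^2 − 2592·k·n^3 + 384·n^4    [combine like terms]

308·k^2·n − 28·k^2 + 992·k·n − 100·k − 1212·k·n^2 + 464·n^2 − 464·n + 1360·n^3 + 48 − 672·k^2·n^2 − 2592·k·n^3 + 384·n^4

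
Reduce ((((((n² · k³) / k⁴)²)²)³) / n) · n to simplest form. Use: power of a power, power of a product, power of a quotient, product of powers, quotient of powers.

((((((n² · k³) / k⁴)²)²)³) / n) · n
= (((((n² · k³) / k⁴)²)⁶) / n) · n    [power of a power]
= ((((n² · k³) / k⁴)¹²) / n) · n    [power of a power]
= ((((n² · k³)¹²) / ((k⁴)¹²)) / n) · n    [power of a quotient]
= (((((n²)¹²) · ((k³)¹²)) / ((k⁴)¹²)) / n) · n    [power of a product]
= (((n²⁴ · ((k³)¹²)) / ((k⁴)¹²)) / n) · n    [power of a power]
= (((n²⁴ · k³⁶) / ((k⁴)¹²)) / n) · n    [power of a power]
= (((n²⁴ · k³⁶) / k⁴⁸) / n) · n    [power of a power]
= k⁻¹²·n²⁴    [quotient of powers; product of powers]

k⁻¹²·n²⁴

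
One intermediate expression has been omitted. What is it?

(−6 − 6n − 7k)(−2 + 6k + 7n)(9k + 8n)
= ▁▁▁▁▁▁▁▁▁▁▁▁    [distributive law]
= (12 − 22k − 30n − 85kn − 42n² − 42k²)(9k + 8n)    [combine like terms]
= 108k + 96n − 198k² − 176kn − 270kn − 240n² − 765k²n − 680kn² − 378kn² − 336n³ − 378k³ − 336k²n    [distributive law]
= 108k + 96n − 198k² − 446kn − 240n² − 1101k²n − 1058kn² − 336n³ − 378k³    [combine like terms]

Applying distributive law to the line above:

(12 − 36k − 42n + 12n − 36kn − 42n² + 14k − 42k² − 49kn)(9k + 8n)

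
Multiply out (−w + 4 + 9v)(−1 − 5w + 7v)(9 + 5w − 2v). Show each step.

−191w − 50w^2 − 335vw + 25w^3 − 270vw^2 + 419v^2w − 36 + 179v + 529v^2 − 126v^3

(−w + 4 + 9v)(−1 − 5w + 7v)(9 + 5w − 2v)
= (w + 5w^2 − 7vw − 4 − 20w + 28v − 9v − 45vw + 63v^2)(9 + 5w − 2v)    [distributive law]
= (−19w + 5w^2 − 52vw − 4 + 19v + 63v^2)(9 + 5w − 2v)    [combine like terms]
= −171w − 95w^2 + 38vw + 45w^2 + 25w^3 − 10vw^2 − 468vw − 260vw^2 + 104v^2w − 36 − 20w + 8v + 171v + 95vw − 38v^2 + 567v^2 + 315v^2w − 126v^3    [distributive law]
= −191w − 50w^2 − 335vw + 25w^3 − 270vw^2 + 419v^2w − 36 + 179v + 529v^2 − 126v^3    [combine like terms]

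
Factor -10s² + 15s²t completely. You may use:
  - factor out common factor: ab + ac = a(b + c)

5s²(-2 + 3t)

-10s² + 15s²t
= 5(-2s² + 3s²t)    [factor out 5]
= 5s²(-2 + 3t)    [factor out s²]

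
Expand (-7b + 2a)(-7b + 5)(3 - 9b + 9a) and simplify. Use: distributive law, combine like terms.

(-7b + 2a)(-7b + 5)(3 - 9b + 9a)
= (49b² - 35b - 14ab + 10a)(3 - 9b + 9a)    [distributive law]
= 147b² - 441b³ + 441ab² - 105b + 315b² - 315ab - 42ab + 126ab² - 126a²b + 30a - 90ab + 90a²    [distributive law]
= 462b² - 441b³ + 567ab² - 105b - 447ab - 126a²b + 30a + 90a²    [combine like terms]

462b² - 441b³ + 567ab² - 105b - 447ab - 126a²b + 30a + 90a²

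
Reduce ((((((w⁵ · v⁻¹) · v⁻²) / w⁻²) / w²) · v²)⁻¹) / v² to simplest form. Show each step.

((((((w⁵ · v⁻¹) · v⁻²) / w⁻²) / w²) · v²)⁻¹) / v²
= ((((((w⁵ · v⁻¹) · v⁻²) / w⁻²) / w²)⁻¹) · ((v²)⁻¹)) / v²    [power of a product]
= ((((((w⁵ · v⁻¹) · v⁻²) / w⁻²)⁻¹) / ((w²)⁻¹)) · ((v²)⁻¹)) / v²    [power of a quotient]
= ((((((w⁵ · v⁻¹) · v⁻²)⁻¹) / ((w⁻²)⁻¹)) / ((w²)⁻¹)) · ((v²)⁻¹)) / v²    [power of a quotient]
= ((((((w⁵ · v⁻¹)⁻¹) · ((v⁻²)⁻¹)) / ((w⁻²)⁻¹)) / ((w²)⁻¹)) · ((v²)⁻¹)) / v²    [power of a product]
= (((((((w⁵)⁻¹) · ((v⁻¹)⁻¹)) · ((v⁻²)⁻¹)) / ((w⁻²)⁻¹)) / ((w²)⁻¹)) · ((v²)⁻¹)) / v²    [power of a product]
= (((((w⁻⁵ · ((v⁻¹)⁻¹)) · ((v⁻²)⁻¹)) / ((w⁻²)⁻¹)) / ((w²)⁻¹)) · ((v²)⁻¹)) / v²    [power of a power]
= (((((w⁻⁵ · v) · ((v⁻²)⁻¹)) / ((w⁻²)⁻¹)) / ((w²)⁻¹)) · ((v²)⁻¹)) / v²    [power of a power]
= (((((w⁻⁵ · v) · v²) / ((w⁻²)⁻¹)) / ((w²)⁻¹)) · ((v²)⁻¹)) / v²    [power of a power]
= (((((w⁻⁵ · v) · v²) / w²) / ((w²)⁻¹)) · ((v²)⁻¹)) / v²    [power of a power]
= (((((w⁻⁵ · v) · v²) / w²) / w⁻²) · ((v²)⁻¹)) / v²    [power of a power]
= (((((w⁻⁵ · v) · v²) / w²) / w⁻²) · v⁻²) / v²    [power of a power]
= v⁻¹w⁻⁵    [quotient of powers; product of powers]

v⁻¹w⁻⁵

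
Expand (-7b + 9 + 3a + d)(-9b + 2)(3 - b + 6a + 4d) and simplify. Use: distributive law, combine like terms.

(-7b + 9 + 3a + d)(-9b + 2)(3 - b + 6a + 4d)
= (63b^2 - 14b - 81b + 18 - 27ab + 6a - 9bd + 2d)(3 - b + 6a + 4d)    [distributive law]
= (63b^2 - 95b + 18 - 27ab + 6a - 9bd + 2d)(3 - b + 6a + 4d)    [combine like terms]
= 189b^2 - 63b^3 + 378ab^2 + 252b^2d - 285b + 95b^2 - 570ab - 380bd + 54 - 18b + 108a + 72d - 81ab + 27ab^2 - 162a^2b - 108abd + 18a - 6ab + 36a^2 + 24ad - 27bd + 9b^2d - 54abd - 36bd^2 + 6d - 2bd + 12ad + 8d^2    [distributive law]
= 284b^2 - 63b^3 + 405ab^2 + 261b^2d - 303b - 657ab - 409bd + 54 + 126a + 78d - 162a^2b - 162abd + 36a^2 + 36ad - 36bd^2 + 8d^2    [combine like terms]

284b^2 - 63b^3 + 405ab^2 + 261b^2d - 303b - 657ab - 409bd + 54 + 126a + 78d - 162a^2b - 162abd + 36a^2 + 36ad - 36bd^2 + 8d^2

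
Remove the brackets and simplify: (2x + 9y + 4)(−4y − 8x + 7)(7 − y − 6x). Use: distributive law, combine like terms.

(2x + 9y + 4)(−4y − 8x + 7)(7 − y − 6x)
= (−8xy − 16x^2 + 14x − 36y^2 − 72xy + 63y − 16y − 32x + 28)(7 − y − 6x)    [distributive law]
= (−80xy − 16x^2 − 18x − 36y^2 + 47y + 28)(7 − y − 6x)    [combine like terms]
= −560xy + 80xy^2 + 480x^2y − 112x^2 + 16x^2y + 96x^3 − 126x + 18xy + 108x^2 − 252y^2 + 36y^3 + 216xy^2 + 329y − 47y^2 − 282xy + 196 − 28y − 168x    [distributive law]
= −824xy + 296xy^2 + 496x^2y − 4x^2 + 96x^3 − 294x − 299y^2 + 36y^3 + 301y + 196    [combine like terms]

−824xy + 296xy^2 + 496x^2y − 4x^2 + 96x^3 − 294x − 299y^2 + 36y^3 + 301y + 196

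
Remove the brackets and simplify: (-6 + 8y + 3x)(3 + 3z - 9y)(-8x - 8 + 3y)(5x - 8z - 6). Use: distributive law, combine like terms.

(-6 + 8y + 3x)(3 + 3z - 9y)(-8x - 8 + 3y)(5x - 8z - 6)
= (-18 - 18z + 54y + 24y + 24yz - 72y^2 + 9x + 9xz - 27xy)(-8x - 8 + 3y)(5x - 8z - 6)    [distributive law]
= (-18 - 18z + 78y + 24yz - 72y^2 + 9x + 9xz - 27xy)(-8x - 8 + 3y)(5x - 8z - 6)    [combine like terms]
= (144x + 144 - 54y + 144xz + 144z - 54yz - 624xy - 624y + 234y^2 - 192xyz - 192yz + 72y^2z + 576xy^2 + 576y^2 - 216y^3 - 72x^2 - 72x + 27xy - 72x^2z - 72xz + 27xyz + 216x^2y + 216xy - 81xy^2)(5x - 8z - 6)    [distributive law]
= (72x + 144 - 678y + 72xz + 144z - 246yz - 381xy + 810y^2 - 165xyz + 72y^2z + 495xy^2 - 216y^3 - 72x^2 - 72x^2z + 216x^2y)(5x - 8z - 6)    [combine like terms]
= 360x^2 - 576xz - 432x + 720x - 1152z - 864 - 3390xy + 5424yz + 4068y + 360x^2z - 576xz^2 - 432xz + 720xz - 1152z^2 - 864z - 1230xyz + 1968yz^2 + 1476yz - 1905x^2y + 3048xyz + 2286xy + 4050xy^2 - 6480y^2z - 4860y^2 - 825x^2yz + 1320xyz^2 + 990xyz + 360xy^2z - 576y^2z^2 - 432y^2z + 2475x^2y^2 - 3960xy^2z - 2970xy^2 - 1080xy^3 + 1728y^3z + 1296y^3 - 360x^3 + 576x^2z + 432x^2 - 360x^3z + 576x^2z^2 + 432x^2z + 1080x^3y - 1728x^2yz - 1296x^2y    [distributive law]
= 792x^2 - 288xz + 288x - 2016z - 864 - 1104xy + 6900yz + 4068y + 1368x^2z - 576xz^2 - 1152z^2 + 2808xyz + 1968yz^2 - 3201x^2y + 1080xy^2 - 6912y^2z - 4860y^2 - 2553x^2yz + 1320xyz^2 - 3600xy^2z - 576y^2z^2 + 2475x^2y^2 - 1080xy^3 + 1728y^3z + 1296y^3 - 360x^3 - 360x^3z + 576x^2z^2 + 1080x^3y    [combine like terms]

792x^2 - 288xz + 288x - 2016z - 864 - 1104xy + 6900yz + 4068y + 1368x^2z - 576xz^2 - 1152z^2 + 2808xyz + 1968yz^2 - 3201x^2y + 1080xy^2 - 6912y^2z - 4860y^2 - 2553x^2yz + 1320xyz^2 - 3600xy^2z - 576y^2z^2 + 2475x^2y^2 - 1080xy^3 + 1728y^3z + 1296y^3 - 360x^3 - 360x^3z + 576x^2z^2 + 1080x^3y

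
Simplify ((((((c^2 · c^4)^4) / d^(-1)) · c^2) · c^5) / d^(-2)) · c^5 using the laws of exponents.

((((((c^2 · c^4)^4) / d^(-1)) · c^2) · c^5) / d^(-2)) · c^5
= (((((((c^2)^4) · ((c^4)^4)) / d^(-1)) · c^2) · c^5) / d^(-2)) · c^5    [power of a product]
= (((((c^8 · ((c^4)^4)) / d^(-1)) · c^2) · c^5) / d^(-2)) · c^5    [power of a power]
= (((((c^8 · c^16) / d^(-1)) · c^2) · c^5) / d^(-2)) · c^5    [power of a power]
= ((((c^24 / d^(-1)) · c^2) · c^5) / d^(-2)) · c^5    [product of powers]
= c^36·d^3    [quotient of powers; product of powers]

c^36·d^3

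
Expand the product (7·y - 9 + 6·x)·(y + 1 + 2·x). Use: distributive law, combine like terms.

(7·y - 9 + 6·x)·(y + 1 + 2·x)
= 7·y² + 7·y + 14·x·y - 9·y - 9 - 18·x + 6·x·y + 6·x + 12·x²    [distributive law]
= 7·y² - 2·y + 20·x·y - 9 - 12·x + 12·x²    [combine like terms]

7·y² - 2·y + 20·x·y - 9 - 12·x + 12·x²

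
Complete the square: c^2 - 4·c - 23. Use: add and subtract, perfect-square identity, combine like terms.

c^2 - 4·c - 23
= c^2 - 4·c + 4 - 4 - 23    [add and subtract 4]
= (c - 2)^2 - 4 - 23    [perfect-square identity]
= (c - 2)^2 - 27    [combine constants]

(c - 2)^2 - 27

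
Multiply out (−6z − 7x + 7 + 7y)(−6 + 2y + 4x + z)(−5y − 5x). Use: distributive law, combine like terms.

(−6z − 7x + 7 + 7y)(−6 + 2y + 4x + z)(−5y − 5x)
= (36z − 12yz − 24xz − 6z^2 + 42x − 14xy − 28x^2 − 7xz − 42 + 14y + 28x + 7z − 42y + 14y^2 + 28xy + 7yz)(−5y − 5x)    [distributive law]
= (43z − 5yz − 31xz − 6z^2 + 70x + 14xy − 28x^2 − 42 − 28y + 14y^2)(−5y − 5x)    [combine like terms]
= −215yz − 215xz + 25y^2z + 25xyz + 155xyz + 155x^2z + 30yz^2 + 30xz^2 − 350xy − 350x^2 − 70xy^2 − 70x^2y + 140x^2y + 140x^3 + 210y + 210x + 140y^2 + 140xy − 70y^3 − 70xy^2    [distributive law]
= −215yz − 215xz + 25y^2z + 180xyz + 155x^2z + 30yz^2 + 30xz^2 − 210xy − 350x^2 − 140xy^2 + 70x^2y + 140x^3 + 210y + 210x + 140y^2 − 70y^3    [combine like terms]

−215yz − 215xz + 25y^2z + 180xyz + 155x^2z + 30yz^2 + 30xz^2 − 210xy − 350x^2 − 140xy^2 + 70x^2y + 140x^3 + 210y + 210x + 140y^2 − 70y^3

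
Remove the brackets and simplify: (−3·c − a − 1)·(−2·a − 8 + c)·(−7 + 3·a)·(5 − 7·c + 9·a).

−957·a·c − 94·a·c^2 + 269·a^2·c − 186·a^2·c^2 + 93·a^3·c − 413·c + 1232·c^2 − 147·c^3 + 63·a·c^3 − 334·a^2 + 174·a^3 + 54·a^4 − 734·a − 280

(−3·c − a − 1)·(−2·a − 8 + c)·(−7 + 3·a)·(5 − 7·c + 9·a)
= (6·a·c + 24·c − 3·c^2 + 2·a^2 + 8·a − a·c + 2·a + 8 − c)·(−7 + 3·a)·(5 − 7·c + 9·a)    [distributive law]
= (5·a·c + 23·c − 3·c^2 + 2·a^2 + 10·a + 8)·(−7 + 3·a)·(5 − 7·c + 9·a)    [combine like terms]
= (−35·a·c + 15·a^2·c − 161·c + 69·a·c + 21·c^2 − 9·a·c^2 − 14·a^2 + 6·a^3 − 70·a + 30·a^2 − 56 + 24·a)·(5 − 7·c + 9·a)    [distributive law]
= (34·a·c + 15·a^2·c − 161·c + 21·c^2 − 9·a·c^2 + 16·a^2 + 6·a^3 − 46·a − 56)·(5 − 7·c + 9·a)    [combine like terms]
= 170·a·c − 238·a·c^2 + 306·a^2·c + 75·a^2·c − 105·a^2·c^2 + 135·a^3·c − 805·c + 1127·c^2 − 1449·a·c + 105·c^2 − 147·c^3 + 189·a·c^2 − 45·a·c^2 + 63·a·c^3 − 81·a^2·c^2 + 80·a^2 − 112·a^2·c + 144·a^3 + 30·a^3 − 42·a^3·c + 54·a^4 − 230·a + 322·a·c − 414·a^2 − 280 + 392·c − 504·a    [distributive law]
= −957·a·c − 94·a·c^2 + 269·a^2·c − 186·a^2·c^2 + 93·a^3·c − 413·c + 1232·c^2 − 147·c^3 + 63·a·c^3 − 334·a^2 + 174·a^3 + 54·a^4 − 734·a − 280    [combine like terms]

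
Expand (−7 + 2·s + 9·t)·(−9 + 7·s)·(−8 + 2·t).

−504 + 774·t + 536·s − 638·s·t − 112·s^2 + 28·s^2·t − 162·t^2 + 126·s·t^2

(−7 + 2·s + 9·t)·(−9 + 7·s)·(−8 + 2·t)
= (63 − 49·s − 18·s + 14·s^2 − 81·t + 63·s·t)·(−8 + 2·t)    [distributive law]
= (63 − 67·s + 14·s^2 − 81·t + 63·s·t)·(−8 + 2·t)    [combine like terms]
= −504 + 126·t + 536·s − 134·s·t − 112·s^2 + 28·s^2·t + 648·t − 162·t^2 − 504·s·t + 126·s·t^2    [distributive law]
= −504 + 774·t + 536·s − 638·s·t − 112·s^2 + 28·s^2·t − 162·t^2 + 126·s·t^2    [combine like terms]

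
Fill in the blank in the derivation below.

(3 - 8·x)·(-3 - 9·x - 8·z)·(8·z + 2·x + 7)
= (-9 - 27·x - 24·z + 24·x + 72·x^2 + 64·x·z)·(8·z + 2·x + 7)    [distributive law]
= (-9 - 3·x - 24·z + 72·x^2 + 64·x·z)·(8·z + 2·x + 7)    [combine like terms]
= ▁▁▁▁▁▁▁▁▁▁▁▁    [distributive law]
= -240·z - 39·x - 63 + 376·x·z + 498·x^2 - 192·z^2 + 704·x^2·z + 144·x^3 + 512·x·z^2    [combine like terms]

Applying distributive law to the line above:

-72·z - 18·x - 63 - 24·x·z - 6·x^2 - 21·x - 192·z^2 - 48·x·z - 168·z + 576·x^2·z + 144·x^3 + 504·x^2 + 512·x·z^2 + 128·x^2·z + 448·x·z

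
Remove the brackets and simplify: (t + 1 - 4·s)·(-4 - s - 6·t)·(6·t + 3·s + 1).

(t + 1 - 4·s)·(-4 - s - 6·t)·(6·t + 3·s + 1)
= (-4·t - s·t - 6·t^2 - 4 - s - 6·t + 16·s + 4·s^2 + 24·s·t)·(6·t + 3·s + 1)    [distributive law]
= (-10·t + 23·s·t - 6·t^2 - 4 + 15·s + 4·s^2)·(6·t + 3·s + 1)    [combine like terms]
= -60·t^2 - 30·s·t - 10·t + 138·s·t^2 + 69·s^2·t + 23·s·t - 36·t^3 - 18·s·t^2 - 6·t^2 - 24·t - 12·s - 4 + 90·s·t + 45·s^2 + 15·s + 24·s^2·t + 12·s^3 + 4·s^2    [distributive law]
= -66·t^2 + 83·s·t - 34·t + 120·s·t^2 + 93·s^2·t - 36·t^3 + 3·s - 4 + 49·s^2 + 12·s^3    [combine like terms]

-66·t^2 + 83·s·t - 34·t + 120·s·t^2 + 93·s^2·t - 36·t^3 + 3·s - 4 + 49·s^2 + 12·s^3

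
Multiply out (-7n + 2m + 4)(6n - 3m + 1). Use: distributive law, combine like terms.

-42n^2 + 33mn + 17n - 6m^2 - 10m + 4

(-7n + 2m + 4)(6n - 3m + 1)
= -42n^2 + 21mn - 7n + 12mn - 6m^2 + 2m + 24n - 12m + 4    [distributive law]
= -42n^2 + 33mn + 17n - 6m^2 - 10m + 4    [combine like terms]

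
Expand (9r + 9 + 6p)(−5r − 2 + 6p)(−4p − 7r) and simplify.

12pr² + 315r³ − 42pr + 441r² − 348p²r + 72p + 126r − 168p² − 144p³

(9r + 9 + 6p)(−5r − 2 + 6p)(−4p − 7r)
= (−45r² − 18r + 54pr − 45r − 18 + 54p − 30pr − 12p + 36p²)(−4p − 7r)    [distributive law]
= (−45r² − 63r + 24pr − 18 + 42p + 36p²)(−4p − 7r)    [combine like terms]
= 180pr² + 315r³ + 252pr + 441r² − 96p²r − 168pr² + 72p + 126r − 168p² − 294pr − 144p³ − 252p²r    [distributive law]
= 12pr² + 315r³ − 42pr + 441r² − 348p²r + 72p + 126r − 168p² − 144p³    [combine like terms]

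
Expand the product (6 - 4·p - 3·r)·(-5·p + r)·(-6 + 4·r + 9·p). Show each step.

180·p - 132·p·r - 390·p² - 36·r + 42·r² + 179·p²·r + 180·p³ + 17·p·r² - 12·r³

(6 - 4·p - 3·r)·(-5·p + r)·(-6 + 4·r + 9·p)
= (-30·p + 6·r + 20·p² - 4·p·r + 15·p·r - 3·r²)·(-6 + 4·r + 9·p)    [distributive law]
= (-30·p + 6·r + 20·p² + 11·p·r - 3·r²)·(-6 + 4·r + 9·p)    [combine like terms]
= 180·p - 120·p·r - 270·p² - 36·r + 24·r² + 54·p·r - 120·p² + 80·p²·r + 180·p³ - 66·p·r + 44·p·r² + 99·p²·r + 18·r² - 12·r³ - 27·p·r²    [distributive law]
= 180·p - 132·p·r - 390·p² - 36·r + 42·r² + 179·p²·r + 180·p³ + 17·p·r² - 12·r³    [combine like terms]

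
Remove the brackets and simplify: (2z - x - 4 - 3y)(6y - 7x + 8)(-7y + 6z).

(2z - x - 4 - 3y)(6y - 7x + 8)(-7y + 6z)
= (12yz - 14xz + 16z - 6xy + 7x^2 - 8x - 24y + 28x - 32 - 18y^2 + 21xy - 24y)(-7y + 6z)    [distributive law]
= (12yz - 14xz + 16z + 15xy + 7x^2 + 20x - 48y - 32 - 18y^2)(-7y + 6z)    [combine like terms]
= -84y^2z + 72yz^2 + 98xyz - 84xz^2 - 112yz + 96z^2 - 105xy^2 + 90xyz - 49x^2y + 42x^2z - 140xy + 120xz + 336y^2 - 288yz + 224y - 192z + 126y^3 - 108y^2z    [distributive law]
= -192y^2z + 72yz^2 + 188xyz - 84xz^2 - 400yz + 96z^2 - 105xy^2 - 49x^2y + 42x^2z - 140xy + 120xz + 336y^2 + 224y - 192z + 126y^3    [combine like terms]

-192y^2z + 72yz^2 + 188xyz - 84xz^2 - 400yz + 96z^2 - 105xy^2 - 49x^2y + 42x^2z - 140xy + 120xz + 336y^2 + 224y - 192z + 126y^3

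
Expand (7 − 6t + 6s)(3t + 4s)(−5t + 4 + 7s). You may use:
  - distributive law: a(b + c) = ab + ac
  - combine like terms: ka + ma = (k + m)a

(7 − 6t + 6s)(3t + 4s)(−5t + 4 + 7s)
= (21t + 28s − 18t^2 − 24st + 18st + 24s^2)(−5t + 4 + 7s)    [distributive law]
= (21t + 28s − 18t^2 − 6st + 24s^2)(−5t + 4 + 7s)    [combine like terms]
= −105t^2 + 84t + 147st − 140st + 112s + 196s^2 + 90t^3 − 72t^2 − 126st^2 + 30st^2 − 24st − 42s^2t − 120s^2t + 96s^2 + 168s^3    [distributive law]
= −177t^2 + 84t − 17st + 112s + 292s^2 + 90t^3 − 96st^2 − 162s^2t + 168s^3    [combine like terms]

−177t^2 + 84t − 17st + 112s + 292s^2 + 90t^3 − 96st^2 − 162s^2t + 168s^3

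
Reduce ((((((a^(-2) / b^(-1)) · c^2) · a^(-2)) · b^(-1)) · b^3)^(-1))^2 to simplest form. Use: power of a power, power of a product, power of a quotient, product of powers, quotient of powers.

a^8·b^(-6)·c^(-4)

((((((a^(-2) / b^(-1)) · c^2) · a^(-2)) · b^(-1)) · b^3)^(-1))^2
= (((((a^(-2) / b^(-1)) · c^2) · a^(-2)) · b^(-1)) · b^3)^(-2)    [power of a power]
= (((((a^(-2) / b^(-1)) · c^2) · a^(-2)) · b^(-1))^(-2)) · ((b^3)^(-2))    [power of a product]
= (((((a^(-2) / b^(-1)) · c^2) · a^(-2))^(-2)) · ((b^(-1))^(-2))) · ((b^3)^(-2))    [power of a product]
= (((((a^(-2) / b^(-1)) · c^2)^(-2)) · ((a^(-2))^(-2))) · ((b^(-1))^(-2))) · ((b^3)^(-2))    [power of a product]
= (((((a^(-2) / b^(-1))^(-2)) · ((c^2)^(-2))) · ((a^(-2))^(-2))) · ((b^(-1))^(-2))) · ((b^3)^(-2))    [power of a product]
= ((((((a^(-2))^(-2)) / ((b^(-1))^(-2))) · ((c^2)^(-2))) · ((a^(-2))^(-2))) · ((b^(-1))^(-2))) · ((b^3)^(-2))    [power of a quotient]
= ((((a^4 / ((b^(-1))^(-2))) · ((c^2)^(-2))) · ((a^(-2))^(-2))) · ((b^(-1))^(-2))) · ((b^3)^(-2))    [power of a power]
= ((((a^4 / b^2) · ((c^2)^(-2))) · ((a^(-2))^(-2))) · ((b^(-1))^(-2))) · ((b^3)^(-2))    [power of a power]
= ((((a^4 / b^2) · c^(-4)) · ((a^(-2))^(-2))) · ((b^(-1))^(-2))) · ((b^3)^(-2))    [power of a power]
= ((((a^4 / b^2) · c^(-4)) · a^4) · ((b^(-1))^(-2))) · ((b^3)^(-2))    [power of a power]
= ((((a^4 / b^2) · c^(-4)) · a^4) · b^2) · ((b^3)^(-2))    [power of a power]
= ((((a^4 / b^2) · c^(-4)) · a^4) · b^2) · b^(-6)    [power of a power]
= a^8·b^(-6)·c^(-4)    [quotient of powers; product of powers]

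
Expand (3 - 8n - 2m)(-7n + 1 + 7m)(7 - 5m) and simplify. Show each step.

-203n - 149mn + 21 + 118m - 193m² + 392n² - 280mn² + 210m²n + 70m³

(3 - 8n - 2m)(-7n + 1 + 7m)(7 - 5m)
= (-21n + 3 + 21m + 56n² - 8n - 56mn + 14mn - 2m - 14m²)(7 - 5m)    [distributive law]
= (-29n + 3 + 19m + 56n² - 42mn - 14m²)(7 - 5m)    [combine like terms]
= -203n + 145mn + 21 - 15m + 133m - 95m² + 392n² - 280mn² - 294mn + 210m²n - 98m² + 70m³    [distributive law]
= -203n - 149mn + 21 + 118m - 193m² + 392n² - 280mn² + 210m²n + 70m³    [combine like terms]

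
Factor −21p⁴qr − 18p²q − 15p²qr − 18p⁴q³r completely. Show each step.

−21p⁴qr − 18p²q − 15p²qr − 18p⁴q³r
= 3(−7p⁴qr − 6p²q − 5p²qr − 6p⁴q³r)    [factor out 3]
= 3p²q(−7p²r − 6 − 5r − 6p²q²r)    [factor out p²q]

3p²q(−7p²r − 6 − 5r − 6p²q²r)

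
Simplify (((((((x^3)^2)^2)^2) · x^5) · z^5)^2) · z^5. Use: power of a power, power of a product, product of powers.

(((((((x^3)^2)^2)^2) · x^5) · z^5)^2) · z^5
= (((((((x^3)^2)^2)^2) · x^5)^2) · ((z^5)^2)) · z^5    [power of a product]
= (((((((x^3)^2)^2)^2)^2) · ((x^5)^2)) · ((z^5)^2)) · z^5    [power of a product]
= ((((((x^3)^2)^2)^4) · ((x^5)^2)) · ((z^5)^2)) · z^5    [power of a power]
= (((((x^3)^2)^8) · ((x^5)^2)) · ((z^5)^2)) · z^5    [power of a power]
= ((((x^3)^16) · ((x^5)^2)) · ((z^5)^2)) · z^5    [power of a power]
= ((x^48 · ((x^5)^2)) · ((z^5)^2)) · z^5    [power of a power]
= ((x^48 · x^10) · ((z^5)^2)) · z^5    [power of a power]
= (x^58 · ((z^5)^2)) · z^5    [product of powers]
= (x^58 · z^10) · z^5    [power of a power]
= x^58z^15    [product of powers]

x^58z^15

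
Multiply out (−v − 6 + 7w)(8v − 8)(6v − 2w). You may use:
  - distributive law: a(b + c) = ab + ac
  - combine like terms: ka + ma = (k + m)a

−48v³ + 352v²w − 240v² − 256vw + 288v − 96w − 112vw² + 112w²

(−v − 6 + 7w)(8v − 8)(6v − 2w)
= (−8v² + 8v − 48v + 48 + 56vw − 56w)(6v − 2w)    [distributive law]
= (−8v² − 40v + 48 + 56vw − 56w)(6v − 2w)    [combine like terms]
= −48v³ + 16v²w − 240v² + 80vw + 288v − 96w + 336v²w − 112vw² − 336vw + 112w²    [distributive law]
= −48v³ + 352v²w − 240v² − 256vw + 288v − 96w − 112vw² + 112w²    [combine like terms]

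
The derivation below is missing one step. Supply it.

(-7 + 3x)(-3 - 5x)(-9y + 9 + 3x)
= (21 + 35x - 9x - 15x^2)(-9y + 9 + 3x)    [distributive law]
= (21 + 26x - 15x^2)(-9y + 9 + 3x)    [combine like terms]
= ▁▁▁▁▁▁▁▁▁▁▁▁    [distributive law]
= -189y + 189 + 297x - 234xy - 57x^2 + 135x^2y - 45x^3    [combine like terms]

After distributive law, the bracketed line is:

-189y + 189 + 63x - 234xy + 234x + 78x^2 + 135x^2y - 135x^2 - 45x^3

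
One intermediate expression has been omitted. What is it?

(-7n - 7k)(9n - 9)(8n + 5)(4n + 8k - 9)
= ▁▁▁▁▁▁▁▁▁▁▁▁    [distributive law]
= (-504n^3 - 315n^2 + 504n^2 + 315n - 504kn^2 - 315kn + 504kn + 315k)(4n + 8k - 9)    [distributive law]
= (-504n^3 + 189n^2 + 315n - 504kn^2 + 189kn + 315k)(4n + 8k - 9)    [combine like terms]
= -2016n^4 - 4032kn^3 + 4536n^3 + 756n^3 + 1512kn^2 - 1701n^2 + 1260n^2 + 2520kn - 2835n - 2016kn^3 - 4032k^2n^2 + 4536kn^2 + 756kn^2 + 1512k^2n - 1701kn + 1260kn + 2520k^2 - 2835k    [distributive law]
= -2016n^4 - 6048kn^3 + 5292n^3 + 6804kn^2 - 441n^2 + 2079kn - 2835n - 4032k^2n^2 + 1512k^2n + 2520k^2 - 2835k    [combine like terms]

After distributive law, the bracketed line is:

(-63n^2 + 63n - 63kn + 63k)(8n + 5)(4n + 8k - 9)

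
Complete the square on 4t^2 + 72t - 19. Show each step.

4(t + 9)^2 - 343

4t^2 + 72t - 19
= 4(t^2 + 18t) - 19    [factor out 4 from the t-terms]
= 4(t^2 + 18t + 81 - 81) - 19    [add and subtract 81 inside the bracket]
= 4(t + 9)^2 - 324 - 19    [perfect-square identity]
= 4(t + 9)^2 - 343    [combine constants]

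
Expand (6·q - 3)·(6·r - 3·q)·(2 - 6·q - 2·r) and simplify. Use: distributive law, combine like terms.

162·q·r - 180·q^2·r - 72·q·r^2 - 90·q^2 + 108·q^3 - 36·r + 36·r^2 + 18·q

(6·q - 3)·(6·r - 3·q)·(2 - 6·q - 2·r)
= (36·q·r - 18·q^2 - 18·r + 9·q)·(2 - 6·q - 2·r)    [distributive law]
= 72·q·r - 216·q^2·r - 72·q·r^2 - 36·q^2 + 108·q^3 + 36·q^2·r - 36·r + 108·q·r + 36·r^2 + 18·q - 54·q^2 - 18·q·r    [distributive law]
= 162·q·r - 180·q^2·r - 72·q·r^2 - 90·q^2 + 108·q^3 - 36·r + 36·r^2 + 18·q    [combine like terms]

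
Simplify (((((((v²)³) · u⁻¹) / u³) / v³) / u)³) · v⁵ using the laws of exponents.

(((((((v²)³) · u⁻¹) / u³) / v³) / u)³) · v⁵
= (((((((v²)³) · u⁻¹) / u³) / v³)³) / (u³)) · v⁵    [power of a quotient]
= (((((((v²)³) · u⁻¹) / u³)³) / ((v³)³)) / (u³)) · v⁵    [power of a quotient]
= (((((((v²)³) · u⁻¹)³) / ((u³)³)) / ((v³)³)) / (u³)) · v⁵    [power of a quotient]
= (((((((v²)³)³) · ((u⁻¹)³)) / ((u³)³)) / ((v³)³)) / (u³)) · v⁵    [power of a product]
= ((((((v²)⁹) · ((u⁻¹)³)) / ((u³)³)) / ((v³)³)) / (u³)) · v⁵    [power of a power]
= ((((v¹⁸ · ((u⁻¹)³)) / ((u³)³)) / ((v³)³)) / (u³)) · v⁵    [power of a power]
= ((((v¹⁸ · u⁻³) / ((u³)³)) / ((v³)³)) / (u³)) · v⁵    [power of a power]
= ((((v¹⁸ · u⁻³) / u⁹) / ((v³)³)) / (u³)) · v⁵    [power of a power]
= ((((v¹⁸ · u⁻³) / u⁹) / v⁹) / (u³)) · v⁵    [power of a power]
= u⁻¹⁵·v¹⁴    [quotient of powers; product of powers]

u⁻¹⁵·v¹⁴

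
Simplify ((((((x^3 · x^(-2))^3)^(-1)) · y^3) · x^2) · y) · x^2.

((((((x^3 · x^(-2))^3)^(-1)) · y^3) · x^2) · y) · x^2
= (((((x^3 · x^(-2))^(-3)) · y^3) · x^2) · y) · x^2    [power of a power]
= ((((((x^3)^(-3)) · ((x^(-2))^(-3))) · y^3) · x^2) · y) · x^2    [power of a product]
= ((((x^(-9) · ((x^(-2))^(-3))) · y^3) · x^2) · y) · x^2    [power of a power]
= ((((x^(-9) · x^6) · y^3) · x^2) · y) · x^2    [power of a power]
= (((x^(-3) · y^3) · x^2) · y) · x^2    [product of powers]
= xy^4    [product of powers]

xy^4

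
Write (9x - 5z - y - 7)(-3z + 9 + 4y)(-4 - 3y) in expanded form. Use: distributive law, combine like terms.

(9x - 5z - y - 7)(-3z + 9 + 4y)(-4 - 3y)
= (-27xz + 81x + 36xy + 15z^2 - 45z - 20yz + 3yz - 9y - 4y^2 + 21z - 63 - 28y)(-4 - 3y)    [distributive law]
= (-27xz + 81x + 36xy + 15z^2 - 24z - 17yz - 37y - 4y^2 - 63)(-4 - 3y)    [combine like terms]
= 108xz + 81xyz - 324x - 243xy - 144xy - 108xy^2 - 60z^2 - 45yz^2 + 96z + 72yz + 68yz + 51y^2z + 148y + 111y^2 + 16y^2 + 12y^3 + 252 + 189y    [distributive law]
= 108xz + 81xyz - 324x - 387xy - 108xy^2 - 60z^2 - 45yz^2 + 96z + 140yz + 51y^2z + 337y + 127y^2 + 12y^3 + 252    [combine like terms]

108xz + 81xyz - 324x - 387xy - 108xy^2 - 60z^2 - 45yz^2 + 96z + 140yz + 51y^2z + 337y + 127y^2 + 12y^3 + 252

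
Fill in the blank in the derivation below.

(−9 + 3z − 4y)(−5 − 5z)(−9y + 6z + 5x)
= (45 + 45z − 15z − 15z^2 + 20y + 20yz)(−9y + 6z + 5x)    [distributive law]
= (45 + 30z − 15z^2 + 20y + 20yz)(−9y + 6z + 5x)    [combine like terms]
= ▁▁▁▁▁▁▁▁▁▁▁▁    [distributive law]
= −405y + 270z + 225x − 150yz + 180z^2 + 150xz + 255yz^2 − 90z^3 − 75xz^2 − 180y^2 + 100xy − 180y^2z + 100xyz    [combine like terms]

Applying distributive law to the line above:

−405y + 270z + 225x − 270yz + 180z^2 + 150xz + 135yz^2 − 90z^3 − 75xz^2 − 180y^2 + 120yz + 100xy − 180y^2z + 120yz^2 + 100xyz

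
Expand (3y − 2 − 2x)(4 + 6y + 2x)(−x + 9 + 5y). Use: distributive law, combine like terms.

−48xy^2 + 162y^2 + 90y^3 − 14x^2y − 114xy − 100x − 72 − 40y − 24x^2 + 4x^3

(3y − 2 − 2x)(4 + 6y + 2x)(−x + 9 + 5y)
= (12y + 18y^2 + 6xy − 8 − 12y − 4x − 8x − 12xy − 4x^2)(−x + 9 + 5y)    [distributive law]
= (18y^2 − 6xy − 8 − 12x − 4x^2)(−x + 9 + 5y)    [combine like terms]
= −18xy^2 + 162y^2 + 90y^3 + 6x^2y − 54xy − 30xy^2 + 8x − 72 − 40y + 12x^2 − 108x − 60xy + 4x^3 − 36x^2 − 20x^2y    [distributive law]
= −48xy^2 + 162y^2 + 90y^3 − 14x^2y − 114xy − 100x − 72 − 40y − 24x^2 + 4x^3    [combine like terms]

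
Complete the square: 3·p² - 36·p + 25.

3(p - 6)² - 83

3·p² - 36·p + 25
= 3(p² - 12·p) + 25    [factor out 3 from the p-terms]
= 3(p² - 12·p + 36 - 36) + 25    [add and subtract 36 inside the bracket]
= 3(p - 6)² - 108 + 25    [perfect-square identity]
= 3(p - 6)² - 83    [combine constants]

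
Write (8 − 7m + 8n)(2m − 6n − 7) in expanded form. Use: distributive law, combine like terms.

(8 − 7m + 8n)(2m − 6n − 7)
= 16m − 48n − 56 − 14m^2 + 42mn + 49m + 16mn − 48n^2 − 56n    [distributive law]
= 65m − 104n − 56 − 14m^2 + 58mn − 48n^2    [combine like terms]

65m − 104n − 56 − 14m^2 + 58mn − 48n^2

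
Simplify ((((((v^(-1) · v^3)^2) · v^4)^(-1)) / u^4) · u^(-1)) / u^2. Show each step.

((((((v^(-1) · v^3)^2) · v^4)^(-1)) / u^4) · u^(-1)) / u^2
= ((((((v^(-1) · v^3)^2)^(-1)) · ((v^4)^(-1))) / u^4) · u^(-1)) / u^2    [power of a product]
= (((((v^(-1) · v^3)^(-2)) · ((v^4)^(-1))) / u^4) · u^(-1)) / u^2    [power of a power]
= ((((((v^(-1))^(-2)) · ((v^3)^(-2))) · ((v^4)^(-1))) / u^4) · u^(-1)) / u^2    [power of a product]
= ((((v^2 · ((v^3)^(-2))) · ((v^4)^(-1))) / u^4) · u^(-1)) / u^2    [power of a power]
= ((((v^2 · v^(-6)) · ((v^4)^(-1))) / u^4) · u^(-1)) / u^2    [power of a power]
= (((v^(-4) · ((v^4)^(-1))) / u^4) · u^(-1)) / u^2    [product of powers]
= (((v^(-4) · v^(-4)) / u^4) · u^(-1)) / u^2    [power of a power]
= ((v^(-8) / u^4) · u^(-1)) / u^2    [product of powers]
= u^(-7)v^(-8)    [quotient of powers; product of powers]

u^(-7)v^(-8)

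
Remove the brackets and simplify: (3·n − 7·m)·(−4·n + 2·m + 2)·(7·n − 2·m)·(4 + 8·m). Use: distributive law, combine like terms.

−336·n^3 − 672·m·n^3 + 1384·m·n^2 + 2096·m^2·n^2 − 1544·m^2·n − 1328·m^3·n + 168·n^2 − 440·m·n + 336·m^3 + 224·m^4 + 112·m^2

(3·n − 7·m)·(−4·n + 2·m + 2)·(7·n − 2·m)·(4 + 8·m)
= (−12·n^2 + 6·m·n + 6·n + 28·m·n − 14·m^2 − 14·m)·(7·n − 2·m)·(4 + 8·m)    [distributive law]
= (−12·n^2 + 34·m·n + 6·n − 14·m^2 − 14·m)·(7·n − 2·m)·(4 + 8·m)    [combine like terms]
= (−84·n^3 + 24·m·n^2 + 238·m·n^2 − 68·m^2·n + 42·n^2 − 12·m·n − 98·m^2·n + 28·m^3 − 98·m·n + 28·m^2)·(4 + 8·m)    [distributive law]
= (−84·n^3 + 262·m·n^2 − 166·m^2·n + 42·n^2 − 110·m·n + 28·m^3 + 28·m^2)·(4 + 8·m)    [combine like terms]
= −336·n^3 − 672·m·n^3 + 1048·m·n^2 + 2096·m^2·n^2 − 664·m^2·n − 1328·m^3·n + 168·n^2 + 336·m·n^2 − 440·m·n − 880·m^2·n + 112·m^3 + 224·m^4 + 112·m^2 + 224·m^3    [distributive law]
= −336·n^3 − 672·m·n^3 + 1384·m·n^2 + 2096·m^2·n^2 − 1544·m^2·n − 1328·m^3·n + 168·n^2 − 440·m·n + 336·m^3 + 224·m^4 + 112·m^2    [combine like terms]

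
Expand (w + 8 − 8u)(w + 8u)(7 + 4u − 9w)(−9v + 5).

585vw^2 − 325w^2 − 36uvw^2 + 20uw^2 + 81vw^3 − 45w^3 − 504vw + 280w + 4896uvw − 2720uw − 4032uv + 2240u + 1728u^2v − 960u^2 + 2304u^3v − 1280u^3 − 5184u^2vw + 2880u^2w

(w + 8 − 8u)(w + 8u)(7 + 4u − 9w)(−9v + 5)
= (w^2 + 8uw + 8w + 64u − 8uw − 64u^2)(7 + 4u − 9w)(−9v + 5)    [distributive law]
= (w^2 + 8w + 64u − 64u^2)(7 + 4u − 9w)(−9v + 5)    [combine like terms]
= (7w^2 + 4uw^2 − 9w^3 + 56w + 32uw − 72w^2 + 448u + 256u^2 − 576uw − 448u^2 − 256u^3 + 576u^2w)(−9v + 5)    [distributive law]
= (−65w^2 + 4uw^2 − 9w^3 + 56w − 544uw + 448u − 192u^2 − 256u^3 + 576u^2w)(−9v + 5)    [combine like terms]
= 585vw^2 − 325w^2 − 36uvw^2 + 20uw^2 + 81vw^3 − 45w^3 − 504vw + 280w + 4896uvw − 2720uw − 4032uv + 2240u + 1728u^2v − 960u^2 + 2304u^3v − 1280u^3 − 5184u^2vw + 2880u^2w    [distributive law]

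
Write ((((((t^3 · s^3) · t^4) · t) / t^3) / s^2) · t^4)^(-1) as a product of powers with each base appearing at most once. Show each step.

s^(-1)t^(-9)

((((((t^3 · s^3) · t^4) · t) / t^3) / s^2) · t^4)^(-1)
= ((((((t^3 · s^3) · t^4) · t) / t^3) / s^2)^(-1)) · ((t^4)^(-1))    [power of a product]
= ((((((t^3 · s^3) · t^4) · t) / t^3)^(-1)) / ((s^2)^(-1))) · ((t^4)^(-1))    [power of a quotient]
= ((((((t^3 · s^3) · t^4) · t)^(-1)) / ((t^3)^(-1))) / ((s^2)^(-1))) · ((t^4)^(-1))    [power of a quotient]
= ((((((t^3 · s^3) · t^4)^(-1)) · (t^(-1))) / ((t^3)^(-1))) / ((s^2)^(-1))) · ((t^4)^(-1))    [power of a product]
= ((((((t^3 · s^3)^(-1)) · ((t^4)^(-1))) · (t^(-1))) / ((t^3)^(-1))) / ((s^2)^(-1))) · ((t^4)^(-1))    [power of a product]
= (((((((t^3)^(-1)) · ((s^3)^(-1))) · ((t^4)^(-1))) · (t^(-1))) / ((t^3)^(-1))) / ((s^2)^(-1))) · ((t^4)^(-1))    [power of a product]
= (((((t^(-3) · ((s^3)^(-1))) · ((t^4)^(-1))) · (t^(-1))) / ((t^3)^(-1))) / ((s^2)^(-1))) · ((t^4)^(-1))    [power of a power]
= (((((t^(-3) · s^(-3)) · ((t^4)^(-1))) · (t^(-1))) / ((t^3)^(-1))) / ((s^2)^(-1))) · ((t^4)^(-1))    [power of a power]
= (((((t^(-3) · s^(-3)) · t^(-4)) · (t^(-1))) / ((t^3)^(-1))) / ((s^2)^(-1))) · ((t^4)^(-1))    [power of a power]
= (((((t^(-3) · s^(-3)) · t^(-4)) · t^(-1)) / t^(-3)) / ((s^2)^(-1))) · ((t^4)^(-1))    [power of a power]
= (((((t^(-3) · s^(-3)) · t^(-4)) · t^(-1)) / t^(-3)) / s^(-2)) · ((t^4)^(-1))    [power of a power]
= (((((t^(-3) · s^(-3)) · t^(-4)) · t^(-1)) / t^(-3)) / s^(-2)) · t^(-4)    [power of a power]
= s^(-1)t^(-9)    [quotient of powers; product of powers]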